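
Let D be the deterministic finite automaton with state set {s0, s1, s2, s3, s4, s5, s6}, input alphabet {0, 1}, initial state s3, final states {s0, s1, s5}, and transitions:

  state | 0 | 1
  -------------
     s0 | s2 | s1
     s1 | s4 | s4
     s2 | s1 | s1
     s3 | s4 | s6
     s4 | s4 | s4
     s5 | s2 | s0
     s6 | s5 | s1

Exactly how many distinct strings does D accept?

The useful subgraph on states {s0, s1, s2, s3, s5, s6} is acyclic, so L(D) is finite; the longest accepting path visits 6 useful states, giving maximum string length 5.
Counting accepting paths from s3 by length: 2 of length 2, 1 of length 3, 3 of length 4, 2 of length 5. Total 8.

8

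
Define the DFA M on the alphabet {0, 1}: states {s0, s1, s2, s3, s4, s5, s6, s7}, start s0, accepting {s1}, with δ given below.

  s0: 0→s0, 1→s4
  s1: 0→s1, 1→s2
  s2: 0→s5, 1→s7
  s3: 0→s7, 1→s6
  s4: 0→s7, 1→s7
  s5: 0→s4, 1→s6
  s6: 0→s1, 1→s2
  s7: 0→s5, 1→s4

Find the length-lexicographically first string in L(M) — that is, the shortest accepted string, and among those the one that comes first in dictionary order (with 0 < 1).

10010

A breadth-first search from s0 reaches an accepting state first via the path s0 → s4 → s7 → s5 → s6 → s1 on input 10010.
No string of length < 5 is accepted (BFS exhausts all shorter strings without reaching an accepting state), and 10010 is the lexicographically least accepting string of length 5.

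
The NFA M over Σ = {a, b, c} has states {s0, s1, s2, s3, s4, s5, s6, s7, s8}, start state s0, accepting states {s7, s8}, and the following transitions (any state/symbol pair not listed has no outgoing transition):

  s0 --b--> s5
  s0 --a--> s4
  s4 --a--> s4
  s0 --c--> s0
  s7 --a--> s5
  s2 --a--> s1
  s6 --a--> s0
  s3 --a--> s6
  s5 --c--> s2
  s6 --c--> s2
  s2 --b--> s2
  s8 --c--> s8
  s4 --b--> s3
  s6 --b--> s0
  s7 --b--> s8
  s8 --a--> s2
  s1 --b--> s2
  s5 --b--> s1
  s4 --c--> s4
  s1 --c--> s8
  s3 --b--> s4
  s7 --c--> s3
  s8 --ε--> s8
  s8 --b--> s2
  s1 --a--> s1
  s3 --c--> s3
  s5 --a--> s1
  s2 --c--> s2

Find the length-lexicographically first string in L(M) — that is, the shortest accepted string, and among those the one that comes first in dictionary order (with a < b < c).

bac

A breadth-first search from s0 reaches an accepting state first via the path s0 → s5 → s1 → s8 on input bac.
No string of length < 3 is accepted (BFS exhausts all shorter strings without reaching an accepting state), and bac is the lexicographically least accepting string of length 3.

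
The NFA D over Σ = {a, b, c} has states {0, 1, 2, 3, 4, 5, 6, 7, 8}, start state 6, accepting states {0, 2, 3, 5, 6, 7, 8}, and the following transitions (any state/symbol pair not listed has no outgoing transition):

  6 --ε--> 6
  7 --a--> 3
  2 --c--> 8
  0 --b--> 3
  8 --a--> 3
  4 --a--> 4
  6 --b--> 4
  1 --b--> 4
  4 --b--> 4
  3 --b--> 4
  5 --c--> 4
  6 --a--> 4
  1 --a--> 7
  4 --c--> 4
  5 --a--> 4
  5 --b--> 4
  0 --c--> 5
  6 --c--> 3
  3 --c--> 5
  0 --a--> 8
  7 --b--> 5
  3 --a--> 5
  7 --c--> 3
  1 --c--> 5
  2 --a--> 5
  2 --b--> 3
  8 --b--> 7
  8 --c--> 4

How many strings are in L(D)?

4

The useful subgraph on states {3, 5, 6} is acyclic, so L(D) is finite; the longest accepting path visits 3 useful states, giving maximum string length 2.
Counting accepting paths from 6 by length: 1 of length 0, 1 of length 1, 2 of length 2. Total 4.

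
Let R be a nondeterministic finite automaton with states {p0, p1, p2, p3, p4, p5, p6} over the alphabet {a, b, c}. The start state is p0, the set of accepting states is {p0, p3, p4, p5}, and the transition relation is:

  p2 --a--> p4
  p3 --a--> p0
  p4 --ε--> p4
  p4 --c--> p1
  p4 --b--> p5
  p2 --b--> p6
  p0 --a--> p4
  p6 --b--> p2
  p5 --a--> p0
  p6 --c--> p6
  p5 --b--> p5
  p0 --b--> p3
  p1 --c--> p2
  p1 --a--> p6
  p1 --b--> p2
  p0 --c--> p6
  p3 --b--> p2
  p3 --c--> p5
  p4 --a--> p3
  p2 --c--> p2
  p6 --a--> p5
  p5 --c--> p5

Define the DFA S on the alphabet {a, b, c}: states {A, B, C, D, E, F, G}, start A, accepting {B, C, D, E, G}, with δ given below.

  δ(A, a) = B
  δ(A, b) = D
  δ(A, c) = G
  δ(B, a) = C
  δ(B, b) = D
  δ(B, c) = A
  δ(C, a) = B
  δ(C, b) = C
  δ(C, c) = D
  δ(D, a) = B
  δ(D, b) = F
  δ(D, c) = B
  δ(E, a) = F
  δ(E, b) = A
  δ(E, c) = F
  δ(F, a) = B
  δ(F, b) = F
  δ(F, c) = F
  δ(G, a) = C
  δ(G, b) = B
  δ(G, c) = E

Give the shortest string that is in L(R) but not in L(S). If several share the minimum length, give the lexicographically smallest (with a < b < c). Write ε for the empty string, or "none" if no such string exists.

The empty string ε is accepted by R but not by S.
Since ε is the unique shortest string, it is the required witness.

ε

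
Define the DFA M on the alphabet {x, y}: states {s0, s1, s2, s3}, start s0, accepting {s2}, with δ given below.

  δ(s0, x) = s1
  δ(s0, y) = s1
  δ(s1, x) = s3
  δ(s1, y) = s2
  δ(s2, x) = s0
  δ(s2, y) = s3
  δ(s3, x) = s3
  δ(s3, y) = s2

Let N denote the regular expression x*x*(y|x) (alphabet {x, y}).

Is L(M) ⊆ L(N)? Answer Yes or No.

No

The string yy is in L(M) but not in L(N).
So L(M) ⊄ L(N).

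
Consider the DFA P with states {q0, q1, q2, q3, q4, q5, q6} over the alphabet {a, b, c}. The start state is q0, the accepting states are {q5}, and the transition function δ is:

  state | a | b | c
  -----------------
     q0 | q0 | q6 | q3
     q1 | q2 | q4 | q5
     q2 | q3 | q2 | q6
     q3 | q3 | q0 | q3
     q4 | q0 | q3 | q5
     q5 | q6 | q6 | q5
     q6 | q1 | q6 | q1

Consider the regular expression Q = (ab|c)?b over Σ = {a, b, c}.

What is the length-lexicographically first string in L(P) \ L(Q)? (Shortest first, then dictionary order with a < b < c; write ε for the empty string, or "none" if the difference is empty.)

The string bac is accepted by P but not by Q.
No shorter string lies in the difference, and bac is the lexicographically first length-3 string in L(P) \ L(Q).

bac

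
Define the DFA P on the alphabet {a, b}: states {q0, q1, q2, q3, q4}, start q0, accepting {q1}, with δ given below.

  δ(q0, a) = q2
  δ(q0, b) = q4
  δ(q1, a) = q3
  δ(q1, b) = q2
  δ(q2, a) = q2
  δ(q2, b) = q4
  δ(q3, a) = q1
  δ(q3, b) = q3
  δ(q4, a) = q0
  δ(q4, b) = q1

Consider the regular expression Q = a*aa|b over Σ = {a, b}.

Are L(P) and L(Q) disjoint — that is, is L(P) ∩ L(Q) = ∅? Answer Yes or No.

Yes

Converting the expression Q to a DFA (subset construction, then merging equivalent states) gives the minimal DFA with states {r0, r1, r2, r3, r4}, start state r0, accepting states {r2, r3} and transitions r0: a→r1, b→r2; r1: a→r3, b→r4; r2: a→r4, b→r4; r3: a→r3, b→r4; r4: a→r4, b→r4.
Exploring the product automaton P × Q from the start pair (q0, r0), following both machines on each input symbol, reaches 9 state pairs: (q0, r0), (q2, r1), (q4, r2), (q2, r3), (q4, r4), (q0, r4), (q1, r4), (q2, r4), (q3, r4).
P accepts in {q1} and Q accepts in {r2, r3}; no reachable pair has both components accepting, so no string drives both machines to acceptance simultaneously and L(P) ∩ L(Q) = ∅.
So no string is accepted by both, and the intersection is empty.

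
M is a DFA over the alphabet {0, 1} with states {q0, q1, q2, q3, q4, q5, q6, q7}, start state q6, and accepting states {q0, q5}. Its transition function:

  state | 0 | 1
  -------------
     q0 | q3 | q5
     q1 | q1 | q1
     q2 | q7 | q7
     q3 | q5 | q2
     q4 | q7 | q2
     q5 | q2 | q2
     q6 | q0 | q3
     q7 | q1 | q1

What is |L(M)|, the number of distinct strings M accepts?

The useful subgraph on states {q0, q3, q5, q6} is acyclic, so L(M) is finite; the longest accepting path visits 4 useful states, giving maximum string length 3.
Counting accepting paths from q6 by length: 1 of length 1, 2 of length 2, 1 of length 3. Total 4.

4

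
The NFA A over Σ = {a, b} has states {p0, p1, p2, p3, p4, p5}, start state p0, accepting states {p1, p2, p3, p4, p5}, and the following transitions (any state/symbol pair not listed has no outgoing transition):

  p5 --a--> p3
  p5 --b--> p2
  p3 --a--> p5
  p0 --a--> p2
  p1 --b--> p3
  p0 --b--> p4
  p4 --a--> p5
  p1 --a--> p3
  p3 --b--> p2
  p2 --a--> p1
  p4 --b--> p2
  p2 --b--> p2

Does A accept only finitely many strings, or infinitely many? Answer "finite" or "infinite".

infinite

State p2 is reachable from the start and can reach an accepting state, and it lies on the cycle p2 → p1 → p3 → p2.
Traversing that cycle any number of times yields accepted strings of unbounded length, so the language is infinite.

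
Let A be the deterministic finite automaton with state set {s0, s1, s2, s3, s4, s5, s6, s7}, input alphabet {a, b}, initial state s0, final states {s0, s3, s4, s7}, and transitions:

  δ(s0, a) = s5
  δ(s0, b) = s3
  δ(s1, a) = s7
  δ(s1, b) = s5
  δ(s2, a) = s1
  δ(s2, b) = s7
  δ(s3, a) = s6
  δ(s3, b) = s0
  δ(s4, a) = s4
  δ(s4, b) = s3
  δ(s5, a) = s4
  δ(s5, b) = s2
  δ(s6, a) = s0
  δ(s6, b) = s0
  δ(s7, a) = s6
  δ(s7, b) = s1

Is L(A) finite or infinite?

State s0 is reachable from the start and can reach an accepting state, and it lies on the cycle s0 → s3 → s0.
Traversing that cycle any number of times yields accepted strings of unbounded length, so the language is infinite.

infinite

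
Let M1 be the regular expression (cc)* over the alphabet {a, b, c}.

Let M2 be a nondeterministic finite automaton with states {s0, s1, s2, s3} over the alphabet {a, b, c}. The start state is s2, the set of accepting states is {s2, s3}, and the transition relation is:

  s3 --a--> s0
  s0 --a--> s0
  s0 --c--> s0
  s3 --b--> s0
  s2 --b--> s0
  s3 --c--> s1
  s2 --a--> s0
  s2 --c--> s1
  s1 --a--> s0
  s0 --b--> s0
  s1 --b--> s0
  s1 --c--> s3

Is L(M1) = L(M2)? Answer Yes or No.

Converting the expression M1 to a DFA (subset construction, then merging equivalent states) gives the minimal DFA with states {r0, r1, r2}, start state r0, accepting states {r0} and transitions r0: a→r1, b→r1, c→r2; r1: a→r1, b→r1, c→r1; r2: a→r1, b→r1, c→r0.
Exploring the product automaton M1 × M2 from the start pair (r0, s2), following both machines on each input symbol, reaches 4 state pairs: (r0, s2), (r1, s0), (r2, s1), (r0, s3).
M1 accepts in {r0} and M2 accepts in {s2, s3}. In every reachable pair the two components are either both accepting — (r0, s2), (r0, s3) — or both non-accepting, so no string is accepted by exactly one of the machines: L(M1) \ L(M2) and L(M2) \ L(M1) are both empty.
Hence every string is accepted by M1 iff it is accepted by M2, and the two languages coincide.

Yes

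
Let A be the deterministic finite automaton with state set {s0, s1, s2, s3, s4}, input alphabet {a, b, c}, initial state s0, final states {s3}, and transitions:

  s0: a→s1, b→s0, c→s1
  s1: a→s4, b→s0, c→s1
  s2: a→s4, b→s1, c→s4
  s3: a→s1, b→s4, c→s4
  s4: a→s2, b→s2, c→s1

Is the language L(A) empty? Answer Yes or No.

Yes

The states reachable from the start state are {s0, s1, s2, s4}.
None of the accepting states {s3} is reachable, so no string is accepted and L(A) = ∅.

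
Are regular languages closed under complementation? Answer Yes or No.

Take a complete DFA for L and swap accepting and non-accepting states; the resulting DFA accepts exactly Σ* \ L.
So the regular languages are closed under complement.

Yes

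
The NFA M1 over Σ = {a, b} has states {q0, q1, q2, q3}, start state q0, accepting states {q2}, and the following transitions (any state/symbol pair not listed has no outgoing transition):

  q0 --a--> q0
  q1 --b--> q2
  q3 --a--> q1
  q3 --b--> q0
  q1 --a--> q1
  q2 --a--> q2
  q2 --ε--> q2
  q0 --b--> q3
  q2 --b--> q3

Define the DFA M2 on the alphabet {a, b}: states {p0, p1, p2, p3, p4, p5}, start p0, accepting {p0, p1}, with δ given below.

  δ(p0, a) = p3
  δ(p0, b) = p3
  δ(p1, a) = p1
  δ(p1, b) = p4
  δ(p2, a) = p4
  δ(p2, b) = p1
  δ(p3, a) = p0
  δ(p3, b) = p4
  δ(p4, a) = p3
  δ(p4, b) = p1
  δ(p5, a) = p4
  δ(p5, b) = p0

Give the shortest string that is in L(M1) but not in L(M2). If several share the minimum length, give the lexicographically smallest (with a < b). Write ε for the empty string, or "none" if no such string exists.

bab

The string bab is accepted by M1 but not by M2.
No shorter string lies in the difference, and bab is the lexicographically first length-3 string in L(M1) \ L(M2).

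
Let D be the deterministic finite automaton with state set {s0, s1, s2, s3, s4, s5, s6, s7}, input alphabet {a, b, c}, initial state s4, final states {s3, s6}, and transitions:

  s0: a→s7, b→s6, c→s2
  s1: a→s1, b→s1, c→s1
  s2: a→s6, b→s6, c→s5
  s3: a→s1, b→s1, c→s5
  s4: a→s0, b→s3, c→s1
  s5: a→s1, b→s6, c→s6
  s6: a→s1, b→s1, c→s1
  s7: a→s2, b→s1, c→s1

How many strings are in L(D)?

The useful subgraph on states {s0, s2, s3, s4, s5, s6, s7} is acyclic, so L(D) is finite; the longest accepting path visits 6 useful states, giving maximum string length 5.
Counting accepting paths from s4 by length: 1 of length 1, 1 of length 2, 4 of length 3, 4 of length 4, 2 of length 5. Total 12.

12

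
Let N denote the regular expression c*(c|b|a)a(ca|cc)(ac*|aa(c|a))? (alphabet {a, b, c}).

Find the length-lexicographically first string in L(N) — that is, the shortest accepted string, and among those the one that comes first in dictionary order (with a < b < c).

By inspection of the expression, no string of length less than 4 matches, and aaca is the lexicographically first match of length 4.

aaca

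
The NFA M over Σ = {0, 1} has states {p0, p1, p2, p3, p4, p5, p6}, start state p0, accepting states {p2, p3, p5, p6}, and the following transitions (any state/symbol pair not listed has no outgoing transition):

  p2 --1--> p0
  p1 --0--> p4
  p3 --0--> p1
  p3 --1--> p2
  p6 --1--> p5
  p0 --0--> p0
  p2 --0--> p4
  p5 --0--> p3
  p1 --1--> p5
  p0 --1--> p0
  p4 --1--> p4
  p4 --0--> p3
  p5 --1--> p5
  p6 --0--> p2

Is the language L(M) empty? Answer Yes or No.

Yes

The states reachable from the start state are {p0}.
None of the accepting states {p2, p3, p5, p6} is reachable, so no string is accepted and L(M) = ∅.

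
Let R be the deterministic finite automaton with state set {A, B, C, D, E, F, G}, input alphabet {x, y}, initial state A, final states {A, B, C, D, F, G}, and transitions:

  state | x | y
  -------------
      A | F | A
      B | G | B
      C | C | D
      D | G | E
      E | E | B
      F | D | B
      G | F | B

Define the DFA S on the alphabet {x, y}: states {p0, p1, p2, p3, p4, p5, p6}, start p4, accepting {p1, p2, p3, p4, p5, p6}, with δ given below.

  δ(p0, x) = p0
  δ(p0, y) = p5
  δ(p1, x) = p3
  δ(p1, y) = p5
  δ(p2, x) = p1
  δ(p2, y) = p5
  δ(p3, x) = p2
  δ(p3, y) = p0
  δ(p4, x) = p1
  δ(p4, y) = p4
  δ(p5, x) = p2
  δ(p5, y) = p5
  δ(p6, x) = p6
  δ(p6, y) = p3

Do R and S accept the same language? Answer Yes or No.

Exploring the product automaton R × S from the start pair (A, p4), following both machines on each input symbol, reaches 6 state pairs: (A, p4), (F, p1), (D, p3), (B, p5), (G, p2), (E, p0).
R accepts in {A, B, C, D, F, G} and S accepts in {p1, p2, p3, p4, p5, p6}. In every reachable pair the two components are either both accepting — (A, p4), (F, p1), (D, p3), (B, p5), (G, p2) — or both non-accepting, so no string is accepted by exactly one of the machines: L(R) \ L(S) and L(S) \ L(R) are both empty.
Hence every string is accepted by R iff it is accepted by S, and the two languages coincide.

Yes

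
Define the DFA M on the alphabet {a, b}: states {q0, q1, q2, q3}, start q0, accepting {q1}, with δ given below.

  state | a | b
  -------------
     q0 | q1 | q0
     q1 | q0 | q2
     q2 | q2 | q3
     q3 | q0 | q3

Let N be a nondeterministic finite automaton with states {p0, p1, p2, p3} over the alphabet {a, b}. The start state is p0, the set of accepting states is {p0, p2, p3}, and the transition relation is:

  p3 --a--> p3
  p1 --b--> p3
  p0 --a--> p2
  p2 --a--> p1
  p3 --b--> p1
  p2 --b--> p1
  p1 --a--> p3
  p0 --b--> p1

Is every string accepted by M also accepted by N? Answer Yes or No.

Yes

Exploring the product automaton M × N from the start pair (q0, p0), following both machines on each input symbol, reaches 9 state pairs: (q0, p0), (q1, p2), (q0, p1), (q2, p1), (q1, p3), (q0, p3), (q2, p3), (q3, p3), (q3, p1).
M accepts in {q1} and N accepts in {p0, p2, p3}. The reachable pairs whose M-component is accepting are (q1, p2), (q1, p3); in each of them the N-component is accepting too, so the product for L(M) \ L(N) (M-component accepting, N-component rejecting) has no reachable accepting pair and the difference is empty.
Hence every string in L(M) is also in L(N).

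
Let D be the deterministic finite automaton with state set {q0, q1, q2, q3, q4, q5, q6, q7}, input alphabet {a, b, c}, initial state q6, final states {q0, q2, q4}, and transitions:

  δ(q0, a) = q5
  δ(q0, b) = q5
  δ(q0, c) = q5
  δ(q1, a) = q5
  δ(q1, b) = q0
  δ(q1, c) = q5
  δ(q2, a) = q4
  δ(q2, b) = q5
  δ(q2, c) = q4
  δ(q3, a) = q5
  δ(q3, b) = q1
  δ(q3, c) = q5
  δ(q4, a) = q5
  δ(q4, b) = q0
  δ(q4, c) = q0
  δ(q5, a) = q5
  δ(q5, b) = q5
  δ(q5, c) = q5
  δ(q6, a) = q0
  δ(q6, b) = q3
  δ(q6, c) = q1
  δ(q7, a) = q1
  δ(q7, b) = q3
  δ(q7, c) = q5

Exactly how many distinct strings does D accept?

3

The useful subgraph on states {q0, q1, q3, q6} is acyclic, so L(D) is finite; the longest accepting path visits 4 useful states, giving maximum string length 3.
Counting accepting paths from q6 by length: 1 of length 1, 1 of length 2, 1 of length 3. Total 3.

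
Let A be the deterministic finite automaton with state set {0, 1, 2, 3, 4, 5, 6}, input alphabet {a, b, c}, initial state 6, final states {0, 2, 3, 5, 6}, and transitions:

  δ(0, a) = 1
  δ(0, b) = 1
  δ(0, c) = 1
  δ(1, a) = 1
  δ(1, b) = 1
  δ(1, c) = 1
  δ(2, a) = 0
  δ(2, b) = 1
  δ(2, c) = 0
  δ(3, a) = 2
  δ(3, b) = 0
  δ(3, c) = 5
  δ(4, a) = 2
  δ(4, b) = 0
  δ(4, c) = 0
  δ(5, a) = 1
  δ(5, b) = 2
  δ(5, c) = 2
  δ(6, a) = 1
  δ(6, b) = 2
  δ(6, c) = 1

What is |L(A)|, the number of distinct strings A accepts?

4

The useful subgraph on states {0, 2, 6} is acyclic, so L(A) is finite; the longest accepting path visits 3 useful states, giving maximum string length 2.
Counting accepting paths from 6 by length: 1 of length 0, 1 of length 1, 2 of length 2. Total 4.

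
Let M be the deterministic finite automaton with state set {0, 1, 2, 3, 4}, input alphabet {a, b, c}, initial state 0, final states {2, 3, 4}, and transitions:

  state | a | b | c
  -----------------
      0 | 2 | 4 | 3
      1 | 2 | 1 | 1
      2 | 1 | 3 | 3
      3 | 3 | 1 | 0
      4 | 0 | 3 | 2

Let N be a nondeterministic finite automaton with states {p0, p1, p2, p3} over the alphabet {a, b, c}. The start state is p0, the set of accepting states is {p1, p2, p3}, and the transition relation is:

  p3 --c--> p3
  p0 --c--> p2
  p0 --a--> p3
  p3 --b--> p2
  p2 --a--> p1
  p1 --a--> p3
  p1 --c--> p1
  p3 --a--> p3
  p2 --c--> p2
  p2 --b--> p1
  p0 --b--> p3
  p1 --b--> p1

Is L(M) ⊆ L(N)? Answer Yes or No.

Yes

Exploring the product automaton M × N from the start pair (0, p0), following both machines on each input symbol, reaches 16 state pairs: (0, p0), (2, p3), (4, p3), (3, p2), (1, p3), (3, p3), (0, p3), (3, p1), (1, p1), (0, p2), (1, p2), (4, p2), (0, p1), (2, p1), (4, p1), (2, p2).
M accepts in {2, 3, 4} and N accepts in {p1, p2, p3}. The reachable pairs whose M-component is accepting are (2, p3), (4, p3), (3, p2), (3, p3), (3, p1), (4, p2), (2, p1), (4, p1), (2, p2); in each of them the N-component is accepting too, so the product for L(M) \ L(N) (M-component accepting, N-component rejecting) has no reachable accepting pair and the difference is empty.
Hence every string in L(M) is also in L(N).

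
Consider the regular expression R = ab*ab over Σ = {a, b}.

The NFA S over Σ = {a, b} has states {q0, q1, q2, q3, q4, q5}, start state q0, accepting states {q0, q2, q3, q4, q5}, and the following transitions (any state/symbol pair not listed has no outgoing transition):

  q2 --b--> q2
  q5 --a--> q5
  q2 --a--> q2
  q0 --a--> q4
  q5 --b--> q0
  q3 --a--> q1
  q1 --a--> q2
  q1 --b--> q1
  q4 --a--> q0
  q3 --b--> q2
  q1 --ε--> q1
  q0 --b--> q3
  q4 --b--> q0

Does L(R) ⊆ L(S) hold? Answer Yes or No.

No

The string abbab is in L(R) but not in L(S).
So L(R) ⊄ L(S).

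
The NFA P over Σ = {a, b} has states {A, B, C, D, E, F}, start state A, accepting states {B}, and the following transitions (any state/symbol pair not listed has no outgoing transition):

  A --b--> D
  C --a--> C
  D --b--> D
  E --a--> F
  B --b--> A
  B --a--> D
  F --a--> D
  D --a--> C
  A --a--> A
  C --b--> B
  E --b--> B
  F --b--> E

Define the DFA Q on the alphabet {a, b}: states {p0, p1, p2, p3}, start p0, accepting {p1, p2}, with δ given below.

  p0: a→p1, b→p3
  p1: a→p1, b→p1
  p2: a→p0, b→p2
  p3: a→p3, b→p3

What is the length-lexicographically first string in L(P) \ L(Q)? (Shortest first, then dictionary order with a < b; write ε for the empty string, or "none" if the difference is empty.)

bab

The string bab is accepted by P but not by Q.
No shorter string lies in the difference, and bab is the lexicographically first length-3 string in L(P) \ L(Q).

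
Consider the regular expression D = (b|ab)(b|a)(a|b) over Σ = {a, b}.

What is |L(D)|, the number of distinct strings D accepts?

8

The expression has no Kleene star, so L(D) is finite. Expanding the alternatives gives {baa, bab, bba, bbb, abaa, abab, abba, abbb}.
That is 4 of length 3, 4 of length 4: 8 strings in all.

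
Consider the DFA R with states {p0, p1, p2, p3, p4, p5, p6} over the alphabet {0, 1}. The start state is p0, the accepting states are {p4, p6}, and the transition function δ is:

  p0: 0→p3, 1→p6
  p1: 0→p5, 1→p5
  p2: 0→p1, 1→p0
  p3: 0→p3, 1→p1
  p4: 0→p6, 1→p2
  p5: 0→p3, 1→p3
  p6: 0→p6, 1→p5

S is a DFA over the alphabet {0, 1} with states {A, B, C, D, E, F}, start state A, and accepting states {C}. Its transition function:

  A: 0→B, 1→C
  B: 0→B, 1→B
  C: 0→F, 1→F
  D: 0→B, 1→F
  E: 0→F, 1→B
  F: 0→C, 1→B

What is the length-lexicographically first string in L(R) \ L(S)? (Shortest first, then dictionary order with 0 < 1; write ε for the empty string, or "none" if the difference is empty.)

The string 10 is accepted by R but not by S.
No shorter string lies in the difference, and 10 is the lexicographically first length-2 string in L(R) \ L(S).

10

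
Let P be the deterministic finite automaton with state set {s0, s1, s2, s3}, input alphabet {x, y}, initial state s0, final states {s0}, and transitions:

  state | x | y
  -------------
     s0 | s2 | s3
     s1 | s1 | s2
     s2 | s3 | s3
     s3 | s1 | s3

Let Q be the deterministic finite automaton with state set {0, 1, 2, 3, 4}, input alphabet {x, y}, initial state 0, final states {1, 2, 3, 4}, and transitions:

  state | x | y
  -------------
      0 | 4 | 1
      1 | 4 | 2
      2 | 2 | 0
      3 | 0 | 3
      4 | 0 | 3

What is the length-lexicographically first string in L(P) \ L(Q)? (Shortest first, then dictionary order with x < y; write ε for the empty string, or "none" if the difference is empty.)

ε

The empty string ε is accepted by P but not by Q.
Since ε is the unique shortest string, it is the required witness.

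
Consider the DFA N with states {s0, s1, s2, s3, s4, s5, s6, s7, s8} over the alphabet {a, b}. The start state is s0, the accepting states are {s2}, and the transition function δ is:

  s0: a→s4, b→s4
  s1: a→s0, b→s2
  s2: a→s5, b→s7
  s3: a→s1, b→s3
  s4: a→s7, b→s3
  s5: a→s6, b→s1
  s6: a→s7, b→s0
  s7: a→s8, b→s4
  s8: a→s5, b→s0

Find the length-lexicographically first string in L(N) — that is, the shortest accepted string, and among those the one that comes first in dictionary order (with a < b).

abab

A breadth-first search from s0 reaches an accepting state first via the path s0 → s4 → s3 → s1 → s2 on input abab.
No string of length < 4 is accepted (BFS exhausts all shorter strings without reaching an accepting state), and abab is the lexicographically least accepting string of length 4.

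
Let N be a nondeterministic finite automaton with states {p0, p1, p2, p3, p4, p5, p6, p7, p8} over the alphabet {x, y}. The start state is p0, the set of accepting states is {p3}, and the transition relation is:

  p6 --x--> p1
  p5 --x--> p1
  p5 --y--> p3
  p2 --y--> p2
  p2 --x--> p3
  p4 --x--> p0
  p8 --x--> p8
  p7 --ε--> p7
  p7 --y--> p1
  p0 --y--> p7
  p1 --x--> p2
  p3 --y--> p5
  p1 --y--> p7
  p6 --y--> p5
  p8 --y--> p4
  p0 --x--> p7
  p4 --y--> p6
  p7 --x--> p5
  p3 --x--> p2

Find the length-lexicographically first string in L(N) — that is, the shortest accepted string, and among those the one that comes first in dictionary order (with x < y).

xxy

A breadth-first search from p0 reaches an accepting state first via the path p0 → p7 → p5 → p3 on input xxy.
No string of length < 3 is accepted (BFS exhausts all shorter strings without reaching an accepting state), and xxy is the lexicographically least accepting string of length 3.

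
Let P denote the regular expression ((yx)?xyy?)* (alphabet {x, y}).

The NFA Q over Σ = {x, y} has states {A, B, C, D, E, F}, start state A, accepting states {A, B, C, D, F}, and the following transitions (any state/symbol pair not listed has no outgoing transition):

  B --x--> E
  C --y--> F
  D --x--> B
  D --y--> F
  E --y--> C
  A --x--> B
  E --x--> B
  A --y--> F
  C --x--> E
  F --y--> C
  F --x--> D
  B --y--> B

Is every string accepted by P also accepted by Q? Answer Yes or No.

Converting the expression P to a DFA (subset construction, then merging equivalent states) gives the minimal DFA with states {p0, p1, p2, p3, p4, p5, p6, p7}, start state p0, accepting states {p0, p4, p6} and transitions p0: x→p1, y→p2; p1: x→p3, y→p4; p2: x→p5, y→p3; p3: x→p3, y→p3; p4: x→p1, y→p6; p5: x→p1, y→p3; p6: x→p7, y→p2; p7: x→p1, y→p4.
Exploring the product automaton P × Q from the start pair (p0, A), following both machines on each input symbol, reaches 22 state pairs: (p0, A), (p1, B), (p2, F), (p3, E), (p4, B), (p5, D), (p3, C), (p3, B), (p1, E), (p6, B), (p3, F), (p4, C), (p7, E), (p2, B), (p3, D), (p6, F), (p5, E), (p7, D), (p2, C), (p4, F), (p1, D), (p6, C).
P accepts in {p0, p4, p6} and Q accepts in {A, B, C, D, F}. The reachable pairs whose P-component is accepting are (p0, A), (p4, B), (p6, B), (p4, C), (p6, F), (p4, F), (p6, C); in each of them the Q-component is accepting too, so the product for L(P) \ L(Q) (P-component accepting, Q-component rejecting) has no reachable accepting pair and the difference is empty.
Hence every string in L(P) is also in L(Q).

Yes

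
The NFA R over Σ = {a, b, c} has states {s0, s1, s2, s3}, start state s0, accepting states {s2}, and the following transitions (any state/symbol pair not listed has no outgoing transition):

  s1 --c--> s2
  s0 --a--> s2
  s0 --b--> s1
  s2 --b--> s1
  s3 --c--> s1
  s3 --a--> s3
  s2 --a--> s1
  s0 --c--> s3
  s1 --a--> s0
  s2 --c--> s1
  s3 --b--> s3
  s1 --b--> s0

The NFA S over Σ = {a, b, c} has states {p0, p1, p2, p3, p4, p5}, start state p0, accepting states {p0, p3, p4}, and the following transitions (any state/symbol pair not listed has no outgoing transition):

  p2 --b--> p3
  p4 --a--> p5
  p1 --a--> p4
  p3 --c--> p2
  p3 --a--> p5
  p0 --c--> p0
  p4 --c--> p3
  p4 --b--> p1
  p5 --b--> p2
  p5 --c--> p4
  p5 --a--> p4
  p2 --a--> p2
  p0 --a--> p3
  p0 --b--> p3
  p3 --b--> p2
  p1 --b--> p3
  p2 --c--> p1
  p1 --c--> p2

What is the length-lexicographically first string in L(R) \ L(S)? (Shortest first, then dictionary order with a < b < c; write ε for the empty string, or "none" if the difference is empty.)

bc

The string bc is accepted by R but not by S.
No shorter string lies in the difference, and bc is the lexicographically first length-2 string in L(R) \ L(S).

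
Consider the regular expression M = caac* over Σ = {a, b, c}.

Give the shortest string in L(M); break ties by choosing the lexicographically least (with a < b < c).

caa

By inspection of the expression, no string of length less than 3 matches, and caa is the lexicographically first match of length 3.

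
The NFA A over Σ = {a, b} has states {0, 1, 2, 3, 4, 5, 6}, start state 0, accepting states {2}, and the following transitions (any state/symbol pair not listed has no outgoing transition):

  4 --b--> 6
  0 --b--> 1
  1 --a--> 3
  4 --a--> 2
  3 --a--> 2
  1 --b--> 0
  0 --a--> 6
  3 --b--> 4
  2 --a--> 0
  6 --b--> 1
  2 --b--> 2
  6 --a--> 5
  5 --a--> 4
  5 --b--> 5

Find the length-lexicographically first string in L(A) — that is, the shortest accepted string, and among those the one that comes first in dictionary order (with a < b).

baa

A breadth-first search from 0 reaches an accepting state first via the path 0 → 1 → 3 → 2 on input baa.
No string of length < 3 is accepted (BFS exhausts all shorter strings without reaching an accepting state), and baa is the lexicographically least accepting string of length 3.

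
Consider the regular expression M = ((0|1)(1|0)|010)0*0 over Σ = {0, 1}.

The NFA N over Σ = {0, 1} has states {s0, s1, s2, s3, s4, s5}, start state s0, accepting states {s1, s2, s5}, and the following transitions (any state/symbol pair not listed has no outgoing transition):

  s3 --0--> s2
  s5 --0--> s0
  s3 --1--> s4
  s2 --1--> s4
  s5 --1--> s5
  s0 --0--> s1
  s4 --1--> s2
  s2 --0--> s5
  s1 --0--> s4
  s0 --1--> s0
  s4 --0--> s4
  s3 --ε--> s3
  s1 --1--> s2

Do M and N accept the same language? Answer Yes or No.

The string 000 is accepted by M but rejected by N.
So L(M) ≠ L(N).

No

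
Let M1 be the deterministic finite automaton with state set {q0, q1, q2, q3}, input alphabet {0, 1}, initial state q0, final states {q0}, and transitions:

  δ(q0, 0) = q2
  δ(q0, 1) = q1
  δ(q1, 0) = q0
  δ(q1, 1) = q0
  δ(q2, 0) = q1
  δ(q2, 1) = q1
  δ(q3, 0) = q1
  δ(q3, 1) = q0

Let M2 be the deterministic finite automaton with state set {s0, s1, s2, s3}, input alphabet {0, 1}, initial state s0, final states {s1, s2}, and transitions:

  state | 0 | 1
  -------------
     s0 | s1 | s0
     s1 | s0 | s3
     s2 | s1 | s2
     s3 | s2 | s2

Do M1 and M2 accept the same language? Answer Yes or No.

The empty string ε is accepted by M1 but rejected by M2.
So L(M1) ≠ L(M2).

No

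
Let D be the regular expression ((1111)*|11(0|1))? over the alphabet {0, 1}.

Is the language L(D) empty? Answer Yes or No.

The empty string ε matches the expression, so it belongs to L(D).
Since L(D) contains at least one string, it is not empty.

No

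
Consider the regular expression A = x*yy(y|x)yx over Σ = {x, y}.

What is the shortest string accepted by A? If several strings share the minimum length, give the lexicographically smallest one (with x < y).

By inspection of the expression, no string of length less than 5 matches, and yyxyx is the lexicographically first match of length 5.

yyxyx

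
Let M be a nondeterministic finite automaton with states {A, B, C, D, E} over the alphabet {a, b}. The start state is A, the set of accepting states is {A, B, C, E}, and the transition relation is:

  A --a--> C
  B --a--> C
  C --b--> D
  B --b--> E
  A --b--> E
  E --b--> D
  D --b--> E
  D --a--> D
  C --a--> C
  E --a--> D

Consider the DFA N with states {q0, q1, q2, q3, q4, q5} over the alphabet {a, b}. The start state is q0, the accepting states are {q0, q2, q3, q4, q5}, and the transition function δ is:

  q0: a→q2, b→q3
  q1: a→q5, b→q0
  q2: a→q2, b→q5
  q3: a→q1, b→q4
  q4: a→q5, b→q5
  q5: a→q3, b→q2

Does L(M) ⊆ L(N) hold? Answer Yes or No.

Exploring the product automaton M × N from the start pair (A, q0), following both machines on each input symbol, reaches 12 state pairs: (A, q0), (C, q2), (E, q3), (D, q5), (D, q1), (D, q4), (D, q3), (E, q2), (E, q0), (E, q5), (E, q4), (D, q2).
M accepts in {A, B, C, E} and N accepts in {q0, q2, q3, q4, q5}. The reachable pairs whose M-component is accepting are (A, q0), (C, q2), (E, q3), (E, q2), (E, q0), (E, q5), (E, q4); in each of them the N-component is accepting too, so the product for L(M) \ L(N) (M-component accepting, N-component rejecting) has no reachable accepting pair and the difference is empty.
Hence every string in L(M) is also in L(N).

Yes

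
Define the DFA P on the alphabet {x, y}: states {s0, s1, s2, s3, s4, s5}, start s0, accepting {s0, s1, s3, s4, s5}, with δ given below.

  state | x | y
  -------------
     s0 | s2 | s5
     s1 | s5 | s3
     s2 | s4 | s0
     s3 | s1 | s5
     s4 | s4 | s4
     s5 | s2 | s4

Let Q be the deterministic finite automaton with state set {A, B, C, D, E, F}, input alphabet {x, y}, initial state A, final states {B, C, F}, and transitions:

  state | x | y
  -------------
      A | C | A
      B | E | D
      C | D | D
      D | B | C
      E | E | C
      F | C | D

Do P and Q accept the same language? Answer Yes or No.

No

The empty string ε is accepted by P but rejected by Q.
So L(P) ≠ L(Q).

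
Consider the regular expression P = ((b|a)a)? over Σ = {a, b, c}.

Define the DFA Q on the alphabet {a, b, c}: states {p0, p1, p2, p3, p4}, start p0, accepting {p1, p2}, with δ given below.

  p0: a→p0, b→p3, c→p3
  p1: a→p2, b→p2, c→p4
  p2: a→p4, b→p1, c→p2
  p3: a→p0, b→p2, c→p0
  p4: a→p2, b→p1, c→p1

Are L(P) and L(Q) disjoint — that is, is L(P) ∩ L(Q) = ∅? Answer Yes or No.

Yes

Converting the expression P to a DFA (subset construction, then merging equivalent states) gives the minimal DFA with states {r0, r1, r2, r3}, start state r0, accepting states {r0, r3} and transitions r0: a→r1, b→r1, c→r2; r1: a→r3, b→r2, c→r2; r2: a→r2, b→r2, c→r2; r3: a→r2, b→r2, c→r2.
Exploring the product automaton P × Q from the start pair (r0, p0), following both machines on each input symbol, reaches 9 state pairs: (r0, p0), (r1, p0), (r1, p3), (r2, p3), (r3, p0), (r2, p2), (r2, p0), (r2, p4), (r2, p1).
P accepts in {r0, r3} and Q accepts in {p1, p2}; no reachable pair has both components accepting, so no string drives both machines to acceptance simultaneously and L(P) ∩ L(Q) = ∅.
So no string is accepted by both, and the intersection is empty.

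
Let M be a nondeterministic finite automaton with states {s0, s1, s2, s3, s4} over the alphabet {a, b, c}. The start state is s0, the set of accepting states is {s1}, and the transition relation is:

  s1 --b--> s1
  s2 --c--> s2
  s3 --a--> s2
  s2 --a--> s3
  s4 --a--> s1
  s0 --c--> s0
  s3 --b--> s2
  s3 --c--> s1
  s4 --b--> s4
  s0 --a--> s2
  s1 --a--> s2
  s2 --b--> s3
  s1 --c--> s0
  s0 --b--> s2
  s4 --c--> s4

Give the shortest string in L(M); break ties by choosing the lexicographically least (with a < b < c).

A breadth-first search from s0 reaches an accepting state first via the path s0 → s2 → s3 → s1 on input aac.
No string of length < 3 is accepted (BFS exhausts all shorter strings without reaching an accepting state), and aac is the lexicographically least accepting string of length 3.

aac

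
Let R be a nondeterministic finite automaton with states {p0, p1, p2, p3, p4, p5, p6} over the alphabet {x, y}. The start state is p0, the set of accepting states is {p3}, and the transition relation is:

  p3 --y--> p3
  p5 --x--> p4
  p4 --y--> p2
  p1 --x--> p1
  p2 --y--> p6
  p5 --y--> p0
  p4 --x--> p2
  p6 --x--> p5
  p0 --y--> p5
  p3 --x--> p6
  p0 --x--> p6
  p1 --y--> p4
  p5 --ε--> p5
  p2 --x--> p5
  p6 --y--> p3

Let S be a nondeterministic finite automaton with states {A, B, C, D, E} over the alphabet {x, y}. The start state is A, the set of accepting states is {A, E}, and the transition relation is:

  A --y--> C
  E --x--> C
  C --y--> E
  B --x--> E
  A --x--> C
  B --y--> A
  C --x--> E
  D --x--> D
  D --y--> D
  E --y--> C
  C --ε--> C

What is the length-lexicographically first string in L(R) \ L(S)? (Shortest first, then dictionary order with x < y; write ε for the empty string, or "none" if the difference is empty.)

xyy

The string xyy is accepted by R but not by S.
No shorter string lies in the difference, and xyy is the lexicographically first length-3 string in L(R) \ L(S).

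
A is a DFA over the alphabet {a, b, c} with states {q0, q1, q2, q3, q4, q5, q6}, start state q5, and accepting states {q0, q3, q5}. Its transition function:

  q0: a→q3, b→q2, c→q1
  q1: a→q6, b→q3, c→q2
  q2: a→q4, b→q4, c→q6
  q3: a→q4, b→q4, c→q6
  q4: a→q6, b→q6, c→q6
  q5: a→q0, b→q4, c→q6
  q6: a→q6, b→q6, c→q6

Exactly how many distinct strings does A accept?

The useful subgraph on states {q0, q1, q3, q5} is acyclic, so L(A) is finite; the longest accepting path visits 4 useful states, giving maximum string length 3.
Counting accepting paths from q5 by length: 1 of length 0, 1 of length 1, 1 of length 2, 1 of length 3. Total 4.

4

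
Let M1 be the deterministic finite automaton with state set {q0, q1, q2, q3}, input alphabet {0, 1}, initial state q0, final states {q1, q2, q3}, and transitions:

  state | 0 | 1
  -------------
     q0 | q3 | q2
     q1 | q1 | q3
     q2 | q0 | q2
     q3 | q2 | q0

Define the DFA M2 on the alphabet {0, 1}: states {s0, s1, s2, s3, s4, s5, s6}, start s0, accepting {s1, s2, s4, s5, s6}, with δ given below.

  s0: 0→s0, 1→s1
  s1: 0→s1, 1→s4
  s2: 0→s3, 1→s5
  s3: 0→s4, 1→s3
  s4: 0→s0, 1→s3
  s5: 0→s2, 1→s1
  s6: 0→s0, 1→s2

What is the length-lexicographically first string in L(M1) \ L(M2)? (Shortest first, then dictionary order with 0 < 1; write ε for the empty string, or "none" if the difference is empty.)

The string 0 is accepted by M1 but not by M2.
No shorter string lies in the difference, and 0 is the lexicographically first length-1 string in L(M1) \ L(M2).

0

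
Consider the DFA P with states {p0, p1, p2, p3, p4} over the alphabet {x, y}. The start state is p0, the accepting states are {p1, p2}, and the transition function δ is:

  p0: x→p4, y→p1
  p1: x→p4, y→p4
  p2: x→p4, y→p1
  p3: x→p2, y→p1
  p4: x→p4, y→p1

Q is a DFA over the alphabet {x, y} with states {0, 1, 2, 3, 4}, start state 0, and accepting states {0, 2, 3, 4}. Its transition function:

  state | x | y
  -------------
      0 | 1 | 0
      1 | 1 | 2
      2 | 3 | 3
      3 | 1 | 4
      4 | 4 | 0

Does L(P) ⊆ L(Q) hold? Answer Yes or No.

Exploring the product automaton P × Q from the start pair (p0, 0), following both machines on each input symbol, reaches 8 state pairs: (p0, 0), (p4, 1), (p1, 0), (p1, 2), (p4, 0), (p4, 3), (p1, 4), (p4, 4).
P accepts in {p1, p2} and Q accepts in {0, 2, 3, 4}. The reachable pairs whose P-component is accepting are (p1, 0), (p1, 2), (p1, 4); in each of them the Q-component is accepting too, so the product for L(P) \ L(Q) (P-component accepting, Q-component rejecting) has no reachable accepting pair and the difference is empty.
Hence every string in L(P) is also in L(Q).

Yes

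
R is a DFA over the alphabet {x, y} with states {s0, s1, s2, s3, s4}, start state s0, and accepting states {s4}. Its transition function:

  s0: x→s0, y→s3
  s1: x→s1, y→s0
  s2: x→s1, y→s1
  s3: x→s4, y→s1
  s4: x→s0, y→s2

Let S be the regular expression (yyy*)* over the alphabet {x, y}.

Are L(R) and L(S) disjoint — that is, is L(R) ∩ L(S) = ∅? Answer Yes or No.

Yes

Converting the expression S to a DFA (subset construction, then merging equivalent states) gives the minimal DFA with states {r0, r1, r2, r3}, start state r0, accepting states {r0, r3} and transitions r0: x→r1, y→r2; r1: x→r1, y→r1; r2: x→r1, y→r3; r3: x→r1, y→r3.
Exploring the product automaton R × S from the start pair (s0, r0), following both machines on each input symbol, reaches 10 state pairs: (s0, r0), (s0, r1), (s3, r2), (s3, r1), (s4, r1), (s1, r3), (s1, r1), (s2, r1), (s0, r3), (s3, r3).
R accepts in {s4} and S accepts in {r0, r3}; no reachable pair has both components accepting, so no string drives both machines to acceptance simultaneously and L(R) ∩ L(S) = ∅.
So no string is accepted by both, and the intersection is empty.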